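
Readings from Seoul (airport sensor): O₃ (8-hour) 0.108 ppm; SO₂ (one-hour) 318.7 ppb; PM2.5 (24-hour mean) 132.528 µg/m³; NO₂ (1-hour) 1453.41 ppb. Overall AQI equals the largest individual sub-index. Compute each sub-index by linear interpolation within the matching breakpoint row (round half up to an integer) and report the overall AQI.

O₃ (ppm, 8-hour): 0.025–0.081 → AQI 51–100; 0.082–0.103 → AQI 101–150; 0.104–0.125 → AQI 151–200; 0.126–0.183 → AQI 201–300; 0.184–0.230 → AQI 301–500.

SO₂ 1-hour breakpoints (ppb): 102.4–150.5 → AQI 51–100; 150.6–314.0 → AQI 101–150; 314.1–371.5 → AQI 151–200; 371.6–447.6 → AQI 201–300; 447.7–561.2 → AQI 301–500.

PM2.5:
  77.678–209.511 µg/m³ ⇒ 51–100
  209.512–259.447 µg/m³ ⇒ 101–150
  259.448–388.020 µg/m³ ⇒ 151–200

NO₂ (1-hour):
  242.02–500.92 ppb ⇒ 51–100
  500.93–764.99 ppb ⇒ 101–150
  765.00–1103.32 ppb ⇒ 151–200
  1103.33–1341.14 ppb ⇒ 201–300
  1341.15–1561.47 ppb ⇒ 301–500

O₃ 0.108: bracket 0.104–0.125 → index 151–200; slope 49/0.021, offset 0.004.
AQI = 151 + 49/0.021·0.004 ≈ 160.33 ⇒ 160.
SO₂: row 314.1–371.5 (AQI 151–200). (200−151)·(318.7−314.1)/(371.5−314.1) + 151 = 49·4.6/57.4 + 151 ≈ 154.93 → 155.
PM2.5: row 77.678–209.511 (AQI 51–100). (100−51)·(132.528−77.678)/(209.511−77.678) + 51 = 49·54.850/131.833 + 51 ≈ 71.39 → 71.
NO₂: 1453.41 ∈ [1341.15, 1561.47] ↔ index [301, 500].
301 + (1453.41−1341.15)·(500−301)/(1561.47−1341.15) = 301 + 112.26·199/220.32 ≈ 402.40, so AQI = 402.
Sub-indices: O₃→160, SO₂→155, PM2.5→71, NO₂→402. Overall AQI = max = 402; dominant pollutant is NO₂.

402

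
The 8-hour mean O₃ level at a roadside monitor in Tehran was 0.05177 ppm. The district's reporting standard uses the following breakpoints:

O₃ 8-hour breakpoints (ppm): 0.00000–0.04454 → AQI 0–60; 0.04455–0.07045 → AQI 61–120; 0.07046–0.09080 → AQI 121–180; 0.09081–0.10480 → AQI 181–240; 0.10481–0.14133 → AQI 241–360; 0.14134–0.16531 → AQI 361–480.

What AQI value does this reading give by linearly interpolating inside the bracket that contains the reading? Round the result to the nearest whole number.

77

O₃: row 0.04455–0.07045 (AQI 61–120). (120−61)·(0.05177−0.04455)/(0.07045−0.04455) + 61 = 59·0.00722/0.02590 + 61 ≈ 77.45 → 77.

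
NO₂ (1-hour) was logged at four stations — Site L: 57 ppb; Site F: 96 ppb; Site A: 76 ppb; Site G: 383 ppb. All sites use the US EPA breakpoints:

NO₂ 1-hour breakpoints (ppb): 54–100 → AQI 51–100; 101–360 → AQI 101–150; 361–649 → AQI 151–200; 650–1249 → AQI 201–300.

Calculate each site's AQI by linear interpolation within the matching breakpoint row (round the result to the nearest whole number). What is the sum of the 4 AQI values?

Site L: 57 lies in 54–100, so I_lo=51, I_hi=100, C_lo=54, C_hi=100.
(100−51)/(100−54) × (57−54) + 51 = 49/46 × 3 + 51 ≈ 54.20 → 54.
Site F: 96 lies in 54–100, so I_lo=51, I_hi=100, C_lo=54, C_hi=100.
(100−51)/(100−54) × (96−54) + 51 = 49/46 × 42 + 51 ≈ 95.74 → 96.
Site A: row 54–100 (AQI 51–100). (100−51)·(76−54)/(100−54) + 51 = 49·22/46 + 51 ≈ 74.43 → 74.
Site G: row 361–649 (AQI 151–200). (200−151)·(383−361)/(649−361) + 151 = 49·22/288 + 151 ≈ 154.74 → 155.
AQIs: Site L=54, Site F=96, Site A=74, Site G=155. Sum = 54 + 96 + 74 + 155 = 379.

379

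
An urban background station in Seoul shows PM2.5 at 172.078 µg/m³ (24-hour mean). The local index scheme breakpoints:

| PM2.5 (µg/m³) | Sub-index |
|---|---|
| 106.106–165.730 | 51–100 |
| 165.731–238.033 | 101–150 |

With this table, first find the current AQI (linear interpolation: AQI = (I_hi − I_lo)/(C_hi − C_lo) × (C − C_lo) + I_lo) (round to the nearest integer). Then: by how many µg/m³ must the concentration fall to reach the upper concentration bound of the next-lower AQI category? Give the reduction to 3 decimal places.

6.348

PM2.5: row 165.731–238.033 (AQI 101–150). (150−101)·(172.078−165.731)/(238.033−165.731) + 101 = 49·6.347/72.302 + 101 ≈ 105.30 → 105.
Current AQI 105 is in the Unhealthy for Sensitive Groups range (101–150). The next-lower category tops out at AQI 100, whose upper concentration bound is 165.730 µg/m³.
Reduction needed = 172.078 − 165.730 = 6.348 µg/m³.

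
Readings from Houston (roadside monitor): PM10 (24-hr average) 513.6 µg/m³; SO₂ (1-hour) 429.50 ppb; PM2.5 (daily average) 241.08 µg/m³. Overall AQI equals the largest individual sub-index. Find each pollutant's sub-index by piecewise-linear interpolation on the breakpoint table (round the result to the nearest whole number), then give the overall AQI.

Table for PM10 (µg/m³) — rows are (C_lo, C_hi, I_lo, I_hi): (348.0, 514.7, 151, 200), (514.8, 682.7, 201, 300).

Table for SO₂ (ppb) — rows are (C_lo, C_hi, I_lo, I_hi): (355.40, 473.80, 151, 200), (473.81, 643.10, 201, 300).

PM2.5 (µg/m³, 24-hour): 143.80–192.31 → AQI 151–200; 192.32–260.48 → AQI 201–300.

272

PM10: row 348.0–514.7 (AQI 151–200). (200−151)·(513.6−348.0)/(514.7−348.0) + 151 = 49·165.6/166.7 + 151 ≈ 199.68 → 200.
SO₂: 429.50 lies in 355.40–473.80, so I_lo=151, I_hi=200, C_lo=355.40, C_hi=473.80.
(200−151)/(473.80−355.40) × (429.50−355.40) + 151 = 49/118.40 × 74.10 + 151 ≈ 181.67 → 182.
PM2.5 241.08: bracket 192.32–260.48 → index 201–300; slope 99/68.16, offset 48.76.
AQI = 201 + 99/68.16·48.76 ≈ 271.82 ⇒ 272.
Sub-indices: PM10→200, SO₂→182, PM2.5→272. Overall AQI = max = 272; dominant pollutant is PM2.5.
AQI 272: Very Unhealthy.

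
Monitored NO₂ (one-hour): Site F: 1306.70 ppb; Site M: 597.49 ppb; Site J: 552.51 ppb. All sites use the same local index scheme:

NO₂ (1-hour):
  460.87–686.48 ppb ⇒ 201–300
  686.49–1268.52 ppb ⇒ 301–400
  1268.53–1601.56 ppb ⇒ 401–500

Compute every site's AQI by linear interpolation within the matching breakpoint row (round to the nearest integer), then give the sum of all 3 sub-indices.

914

Site F: 1306.70 ∈ [1268.53, 1601.56] ↔ index [401, 500].
401 + (1306.70−1268.53)·(500−401)/(1601.56−1268.53) = 401 + 38.17·99/333.03 ≈ 412.35, so AQI = 412.
Site M: 597.49 ∈ [460.87, 686.48] ↔ index [201, 300].
201 + (597.49−460.87)·(300−201)/(686.48−460.87) = 201 + 136.62·99/225.61 ≈ 260.95, so AQI = 261.
Site J: 552.51 ∈ [460.87, 686.48] ↔ index [201, 300].
201 + (552.51−460.87)·(300−201)/(686.48−460.87) = 201 + 91.64·99/225.61 ≈ 241.21, so AQI = 241.
AQIs: Site F=412, Site M=261, Site J=241. Sum = 412 + 261 + 241 = 914.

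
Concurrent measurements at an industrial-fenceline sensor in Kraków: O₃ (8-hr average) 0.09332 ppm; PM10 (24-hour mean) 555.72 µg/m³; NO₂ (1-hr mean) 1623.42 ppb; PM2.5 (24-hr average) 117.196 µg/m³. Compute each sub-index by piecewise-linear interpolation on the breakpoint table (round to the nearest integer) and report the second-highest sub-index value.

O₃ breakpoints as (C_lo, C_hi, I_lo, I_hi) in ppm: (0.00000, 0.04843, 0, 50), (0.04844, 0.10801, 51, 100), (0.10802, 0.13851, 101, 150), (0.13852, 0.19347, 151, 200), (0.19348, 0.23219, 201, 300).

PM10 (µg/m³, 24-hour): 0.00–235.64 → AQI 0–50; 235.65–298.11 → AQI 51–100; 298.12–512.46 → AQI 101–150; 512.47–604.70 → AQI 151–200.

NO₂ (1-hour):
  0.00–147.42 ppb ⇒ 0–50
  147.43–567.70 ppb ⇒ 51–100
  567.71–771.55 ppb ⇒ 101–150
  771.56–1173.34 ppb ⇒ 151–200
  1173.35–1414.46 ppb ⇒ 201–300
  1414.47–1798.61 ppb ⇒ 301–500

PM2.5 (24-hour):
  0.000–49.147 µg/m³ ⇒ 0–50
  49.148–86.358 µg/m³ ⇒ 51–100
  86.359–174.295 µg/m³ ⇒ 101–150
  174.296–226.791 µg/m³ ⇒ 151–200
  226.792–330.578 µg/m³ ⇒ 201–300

O₃: 0.09332 ∈ [0.04844, 0.10801] ↔ index [51, 100].
51 + (0.09332−0.04844)·(100−51)/(0.10801−0.04844) = 51 + 0.04488·49/0.05957 ≈ 87.92, so AQI = 88.
PM10: 555.72 lies in 512.47–604.70, so I_lo=151, I_hi=200, C_lo=512.47, C_hi=604.70.
(200−151)/(604.70−512.47) × (555.72−512.47) + 151 = 49/92.23 × 43.25 + 151 ≈ 173.98 → 174.
NO₂ 1623.42: bracket 1414.47–1798.61 → index 301–500; slope 199/384.14, offset 208.95.
AQI = 301 + 199/384.14·208.95 ≈ 409.24 ⇒ 409.
PM2.5: 117.196 lies in 86.359–174.295, so I_lo=101, I_hi=150, C_lo=86.359, C_hi=174.295.
(150−101)/(174.295−86.359) × (117.196−86.359) + 101 = 49/87.936 × 30.837 + 101 ≈ 118.18 → 118.
Sub-indices: O₃→88, PM10→174, NO₂→409, PM2.5→118. Ranked high→low: 409, 174, 118, 88. Second-highest sub-index = 174.

174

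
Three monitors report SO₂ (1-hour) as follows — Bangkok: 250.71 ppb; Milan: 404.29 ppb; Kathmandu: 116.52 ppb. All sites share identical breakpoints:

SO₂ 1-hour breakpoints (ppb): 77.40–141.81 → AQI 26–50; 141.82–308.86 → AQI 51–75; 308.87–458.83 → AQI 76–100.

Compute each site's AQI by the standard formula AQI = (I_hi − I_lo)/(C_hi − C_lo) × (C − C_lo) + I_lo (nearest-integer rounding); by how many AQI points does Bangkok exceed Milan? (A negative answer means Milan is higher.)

-24

Bangkok 250.71: bracket 141.82–308.86 → index 51–75; slope 24/167.04, offset 108.89.
AQI = 51 + 24/167.04·108.89 ≈ 66.65 ⇒ 67.
Milan 404.29: bracket 308.87–458.83 → index 76–100; slope 24/149.96, offset 95.42.
AQI = 76 + 24/149.96·95.42 ≈ 91.27 ⇒ 91.
Kathmandu: row 77.40–141.81 (AQI 26–50). (50−26)·(116.52−77.40)/(141.81−77.40) + 26 = 24·39.12/64.41 + 26 ≈ 40.58 → 41.
AQIs: Bangkok=67, Milan=91, Kathmandu=41. Bangkok (67) − Milan (91) = -24.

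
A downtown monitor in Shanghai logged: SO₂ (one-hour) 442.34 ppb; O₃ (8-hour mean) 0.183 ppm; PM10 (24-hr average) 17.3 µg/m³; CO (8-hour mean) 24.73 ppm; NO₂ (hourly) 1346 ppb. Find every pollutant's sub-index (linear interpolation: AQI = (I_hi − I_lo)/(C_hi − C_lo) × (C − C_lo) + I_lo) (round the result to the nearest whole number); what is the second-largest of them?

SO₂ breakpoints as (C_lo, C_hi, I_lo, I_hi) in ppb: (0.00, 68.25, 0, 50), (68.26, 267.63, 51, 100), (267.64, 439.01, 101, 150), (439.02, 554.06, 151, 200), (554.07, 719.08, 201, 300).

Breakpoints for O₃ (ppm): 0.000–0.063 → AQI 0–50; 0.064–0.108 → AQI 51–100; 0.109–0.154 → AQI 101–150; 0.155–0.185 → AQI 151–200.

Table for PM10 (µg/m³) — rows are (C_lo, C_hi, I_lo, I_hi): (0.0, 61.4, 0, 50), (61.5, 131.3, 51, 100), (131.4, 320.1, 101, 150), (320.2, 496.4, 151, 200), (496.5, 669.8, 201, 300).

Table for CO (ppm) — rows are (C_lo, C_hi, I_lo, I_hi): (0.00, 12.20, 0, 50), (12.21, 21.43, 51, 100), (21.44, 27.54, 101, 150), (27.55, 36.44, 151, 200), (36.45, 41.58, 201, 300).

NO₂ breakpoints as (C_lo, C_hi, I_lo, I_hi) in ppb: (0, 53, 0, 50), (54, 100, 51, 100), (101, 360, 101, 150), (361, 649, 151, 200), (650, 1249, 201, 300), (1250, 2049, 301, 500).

197

SO₂: 442.34 lies in 439.02–554.06, so I_lo=151, I_hi=200, C_lo=439.02, C_hi=554.06.
(200−151)/(554.06−439.02) × (442.34−439.02) + 151 = 49/115.04 × 3.32 + 151 ≈ 152.41 → 152.
O₃: 0.183 lies in 0.155–0.185, so I_lo=151, I_hi=200, C_lo=0.155, C_hi=0.185.
(200−151)/(0.185−0.155) × (0.183−0.155) + 151 = 49/0.030 × 0.028 + 151 ≈ 196.73 → 197.
PM10: 17.3 lies in 0.0–61.4, so I_lo=0, I_hi=50, C_lo=0.0, C_hi=61.4.
(50−0)/(61.4−0.0) × (17.3−0.0) + 0 = 50/61.4 × 17.3 + 0 ≈ 14.09 → 14.
CO: 24.73 ∈ [21.44, 27.54] ↔ index [101, 150].
101 + (24.73−21.44)·(150−101)/(27.54−21.44) = 101 + 3.29·49/6.10 ≈ 127.43, so AQI = 127.
NO₂ 1346: bracket 1250–2049 → index 301–500; slope 199/799, offset 96.
AQI = 301 + 199/799·96 ≈ 324.91 ⇒ 325.
Sub-indices: SO₂→152, O₃→197, PM10→14, CO→127, NO₂→325. Ranked high→low: 325, 197, 152, 127, 14. Second-highest sub-index = 197.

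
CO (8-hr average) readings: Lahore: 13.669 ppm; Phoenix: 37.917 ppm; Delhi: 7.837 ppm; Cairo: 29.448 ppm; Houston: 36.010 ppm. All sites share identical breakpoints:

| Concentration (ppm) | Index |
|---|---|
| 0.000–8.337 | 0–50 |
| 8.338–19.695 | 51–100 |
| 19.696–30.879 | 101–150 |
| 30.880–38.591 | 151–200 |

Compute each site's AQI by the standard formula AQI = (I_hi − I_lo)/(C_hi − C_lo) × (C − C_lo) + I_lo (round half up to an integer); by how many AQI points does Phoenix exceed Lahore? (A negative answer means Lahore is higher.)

122

Lahore 13.669: bracket 8.338–19.695 → index 51–100; slope 49/11.357, offset 5.331.
AQI = 51 + 49/11.357·5.331 ≈ 74.00 ⇒ 74.
Phoenix: 37.917 ∈ [30.880, 38.591] ↔ index [151, 200].
151 + (37.917−30.880)·(200−151)/(38.591−30.880) = 151 + 7.037·49/7.711 ≈ 195.72, so AQI = 196.
Delhi 7.837: bracket 0.000–8.337 → index 0–50; slope 50/8.337, offset 7.837.
AQI = 0 + 50/8.337·7.837 ≈ 47.00 ⇒ 47.
Cairo: 29.448 ∈ [19.696, 30.879] ↔ index [101, 150].
101 + (29.448−19.696)·(150−101)/(30.879−19.696) = 101 + 9.752·49/11.183 ≈ 143.73, so AQI = 144.
Houston: row 30.880–38.591 (AQI 151–200). (200−151)·(36.010−30.880)/(38.591−30.880) + 151 = 49·5.130/7.711 + 151 ≈ 183.60 → 184.
AQIs: Lahore=74, Phoenix=196, Delhi=47, Cairo=144, Houston=184. Phoenix (196) − Lahore (74) = 122.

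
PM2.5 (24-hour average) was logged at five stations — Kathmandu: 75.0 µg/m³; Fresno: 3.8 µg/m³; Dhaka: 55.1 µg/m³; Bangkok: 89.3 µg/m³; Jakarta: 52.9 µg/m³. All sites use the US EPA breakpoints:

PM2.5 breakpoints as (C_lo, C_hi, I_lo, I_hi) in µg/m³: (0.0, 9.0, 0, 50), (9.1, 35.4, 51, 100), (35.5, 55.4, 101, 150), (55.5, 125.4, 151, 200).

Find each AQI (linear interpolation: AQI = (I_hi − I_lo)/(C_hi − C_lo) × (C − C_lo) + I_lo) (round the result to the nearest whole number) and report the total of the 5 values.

654

Kathmandu 75.0: bracket 55.5–125.4 → index 151–200; slope 49/69.9, offset 19.5.
AQI = 151 + 49/69.9·19.5 ≈ 164.67 ⇒ 165.
Fresno: 3.8 lies in 0.0–9.0, so I_lo=0, I_hi=50, C_lo=0.0, C_hi=9.0.
(50−0)/(9.0−0.0) × (3.8−0.0) + 0 = 50/9.0 × 3.8 + 0 ≈ 21.11 → 21.
Dhaka: 55.1 ∈ [35.5, 55.4] ↔ index [101, 150].
101 + (55.1−35.5)·(150−101)/(55.4−35.5) = 101 + 19.6·49/19.9 ≈ 149.26, so AQI = 149.
Bangkok 89.3: bracket 55.5–125.4 → index 151–200; slope 49/69.9, offset 33.8.
AQI = 151 + 49/69.9·33.8 ≈ 174.69 ⇒ 175.
Jakarta: 52.9 lies in 35.5–55.4, so I_lo=101, I_hi=150, C_lo=35.5, C_hi=55.4.
(150−101)/(55.4−35.5) × (52.9−35.5) + 101 = 49/19.9 × 17.4 + 101 ≈ 143.84 → 144.
AQIs: Kathmandu=165, Fresno=21, Dhaka=149, Bangkok=175, Jakarta=144. Sum = 165 + 21 + 149 + 175 + 144 = 654.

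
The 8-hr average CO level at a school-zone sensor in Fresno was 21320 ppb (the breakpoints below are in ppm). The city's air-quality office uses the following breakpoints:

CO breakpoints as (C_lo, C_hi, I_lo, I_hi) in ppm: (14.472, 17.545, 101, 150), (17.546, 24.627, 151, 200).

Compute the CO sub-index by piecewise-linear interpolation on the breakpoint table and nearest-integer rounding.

Convert: 21320 ppb = 21.320 ppm.
CO: 21.320 lies in 17.546–24.627, so I_lo=151, I_hi=200, C_lo=17.546, C_hi=24.627.
(200−151)/(24.627−17.546) × (21.320−17.546) + 151 = 49/7.081 × 3.774 + 151 ≈ 177.12 → 177.

177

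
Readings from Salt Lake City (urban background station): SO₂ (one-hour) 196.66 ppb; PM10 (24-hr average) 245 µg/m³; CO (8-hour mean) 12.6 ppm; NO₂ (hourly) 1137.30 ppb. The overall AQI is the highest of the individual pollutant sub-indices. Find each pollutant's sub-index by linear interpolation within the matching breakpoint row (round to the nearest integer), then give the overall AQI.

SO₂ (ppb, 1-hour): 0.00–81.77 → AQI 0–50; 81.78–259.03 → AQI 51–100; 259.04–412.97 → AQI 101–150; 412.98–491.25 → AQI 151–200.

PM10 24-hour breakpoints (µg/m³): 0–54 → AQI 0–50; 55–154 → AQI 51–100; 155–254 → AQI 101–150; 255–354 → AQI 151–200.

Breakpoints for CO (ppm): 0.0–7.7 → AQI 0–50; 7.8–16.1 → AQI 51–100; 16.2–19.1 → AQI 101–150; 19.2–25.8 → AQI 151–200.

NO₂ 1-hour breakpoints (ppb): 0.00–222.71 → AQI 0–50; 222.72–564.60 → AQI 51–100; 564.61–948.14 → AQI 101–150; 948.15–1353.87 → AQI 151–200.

174

SO₂: 196.66 lies in 81.78–259.03, so I_lo=51, I_hi=100, C_lo=81.78, C_hi=259.03.
(100−51)/(259.03−81.78) × (196.66−81.78) + 51 = 49/177.25 × 114.88 + 51 ≈ 82.76 → 83.
PM10: 245 ∈ [155, 254] ↔ index [101, 150].
101 + (245−155)·(150−101)/(254−155) = 101 + 90·49/99 ≈ 145.55, so AQI = 146.
CO: 12.6 lies in 7.8–16.1, so I_lo=51, I_hi=100, C_lo=7.8, C_hi=16.1.
(100−51)/(16.1−7.8) × (12.6−7.8) + 51 = 49/8.3 × 4.8 + 51 ≈ 79.34 → 79.
NO₂: 1137.30 ∈ [948.15, 1353.87] ↔ index [151, 200].
151 + (1137.30−948.15)·(200−151)/(1353.87−948.15) = 151 + 189.15·49/405.72 ≈ 173.84, so AQI = 174.
Sub-indices: SO₂→83, PM10→146, CO→79, NO₂→174. Overall AQI = max = 174; dominant pollutant is NO₂.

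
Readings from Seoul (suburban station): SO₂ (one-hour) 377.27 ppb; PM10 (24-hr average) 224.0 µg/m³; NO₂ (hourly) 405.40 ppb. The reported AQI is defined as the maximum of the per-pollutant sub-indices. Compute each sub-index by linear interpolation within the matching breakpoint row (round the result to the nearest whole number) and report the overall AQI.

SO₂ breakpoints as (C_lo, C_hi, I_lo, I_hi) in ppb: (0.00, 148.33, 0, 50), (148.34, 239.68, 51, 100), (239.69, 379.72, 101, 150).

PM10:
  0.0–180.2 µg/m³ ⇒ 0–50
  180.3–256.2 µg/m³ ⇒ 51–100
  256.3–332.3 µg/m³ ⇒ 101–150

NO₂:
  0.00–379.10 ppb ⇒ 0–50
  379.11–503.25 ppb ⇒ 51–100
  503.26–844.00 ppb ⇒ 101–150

149

SO₂: row 239.69–379.72 (AQI 101–150). (150−101)·(377.27−239.69)/(379.72−239.69) + 101 = 49·137.58/140.03 + 101 ≈ 149.14 → 149.
PM10: 224.0 lies in 180.3–256.2, so I_lo=51, I_hi=100, C_lo=180.3, C_hi=256.2.
(100−51)/(256.2−180.3) × (224.0−180.3) + 51 = 49/75.9 × 43.7 + 51 ≈ 79.21 → 79.
NO₂ 405.40: bracket 379.11–503.25 → index 51–100; slope 49/124.14, offset 26.29.
AQI = 51 + 49/124.14·26.29 ≈ 61.38 ⇒ 61.
Sub-indices: SO₂→149, PM10→79, NO₂→61. Overall AQI = max = 149; dominant pollutant is SO₂.
AQI 149: Unhealthy for Sensitive Groups.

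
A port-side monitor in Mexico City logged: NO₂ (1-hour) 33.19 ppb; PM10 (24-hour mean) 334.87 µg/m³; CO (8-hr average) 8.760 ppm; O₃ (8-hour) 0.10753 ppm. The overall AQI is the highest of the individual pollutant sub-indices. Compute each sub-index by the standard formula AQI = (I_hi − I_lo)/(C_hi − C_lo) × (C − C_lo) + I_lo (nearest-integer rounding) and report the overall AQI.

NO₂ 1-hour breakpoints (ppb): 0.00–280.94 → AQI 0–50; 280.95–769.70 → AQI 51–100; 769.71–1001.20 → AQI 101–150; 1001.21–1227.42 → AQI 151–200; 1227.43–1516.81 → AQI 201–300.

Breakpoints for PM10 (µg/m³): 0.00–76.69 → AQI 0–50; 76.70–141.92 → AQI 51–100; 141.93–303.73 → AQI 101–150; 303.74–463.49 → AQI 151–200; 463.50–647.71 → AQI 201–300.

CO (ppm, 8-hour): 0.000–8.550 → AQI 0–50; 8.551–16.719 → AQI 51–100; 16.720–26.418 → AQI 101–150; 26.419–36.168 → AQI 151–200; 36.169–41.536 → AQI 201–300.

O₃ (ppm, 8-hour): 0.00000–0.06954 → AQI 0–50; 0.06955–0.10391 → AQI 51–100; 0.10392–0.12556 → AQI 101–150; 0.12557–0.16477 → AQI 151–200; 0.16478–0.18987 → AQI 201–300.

NO₂ 33.19: bracket 0.00–280.94 → index 0–50; slope 50/280.94, offset 33.19.
AQI = 0 + 50/280.94·33.19 ≈ 5.91 ⇒ 6.
PM10: 334.87 ∈ [303.74, 463.49] ↔ index [151, 200].
151 + (334.87−303.74)·(200−151)/(463.49−303.74) = 151 + 31.13·49/159.75 ≈ 160.55, so AQI = 161.
CO: 8.760 ∈ [8.551, 16.719] ↔ index [51, 100].
51 + (8.760−8.551)·(100−51)/(16.719−8.551) = 51 + 0.209·49/8.168 ≈ 52.25, so AQI = 52.
O₃: 0.10753 lies in 0.10392–0.12556, so I_lo=101, I_hi=150, C_lo=0.10392, C_hi=0.12556.
(150−101)/(0.12556−0.10392) × (0.10753−0.10392) + 101 = 49/0.02164 × 0.00361 + 101 ≈ 109.17 → 109.
Sub-indices: NO₂→6, PM10→161, CO→52, O₃→109. Overall AQI = max = 161; dominant pollutant is PM10.

161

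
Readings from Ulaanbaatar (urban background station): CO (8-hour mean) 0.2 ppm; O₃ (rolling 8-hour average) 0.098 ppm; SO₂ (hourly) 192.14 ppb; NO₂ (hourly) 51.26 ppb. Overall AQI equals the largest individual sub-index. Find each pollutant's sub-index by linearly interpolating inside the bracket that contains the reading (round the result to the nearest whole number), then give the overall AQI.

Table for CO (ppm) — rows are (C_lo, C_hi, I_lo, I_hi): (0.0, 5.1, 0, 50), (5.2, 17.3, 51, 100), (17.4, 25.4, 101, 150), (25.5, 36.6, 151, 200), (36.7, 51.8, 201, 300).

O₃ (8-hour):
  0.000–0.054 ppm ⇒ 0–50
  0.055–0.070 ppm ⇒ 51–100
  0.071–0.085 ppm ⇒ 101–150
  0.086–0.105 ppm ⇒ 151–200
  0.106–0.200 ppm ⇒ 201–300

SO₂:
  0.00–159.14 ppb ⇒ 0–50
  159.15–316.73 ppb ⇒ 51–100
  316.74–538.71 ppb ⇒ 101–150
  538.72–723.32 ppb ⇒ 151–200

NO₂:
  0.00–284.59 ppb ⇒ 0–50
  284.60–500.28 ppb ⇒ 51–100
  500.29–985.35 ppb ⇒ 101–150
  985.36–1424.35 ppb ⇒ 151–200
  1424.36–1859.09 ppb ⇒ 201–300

CO: 0.2 ∈ [0.0, 5.1] ↔ index [0, 50].
0 + (0.2−0.0)·(50−0)/(5.1−0.0) = 0 + 0.2·50/5.1 ≈ 1.96, so AQI = 2.
O₃ 0.098: bracket 0.086–0.105 → index 151–200; slope 49/0.019, offset 0.012.
AQI = 151 + 49/0.019·0.012 ≈ 181.95 ⇒ 182.
SO₂: row 159.15–316.73 (AQI 51–100). (100−51)·(192.14−159.15)/(316.73−159.15) + 51 = 49·32.99/157.58 + 51 ≈ 61.26 → 61.
NO₂: 51.26 lies in 0.00–284.59, so I_lo=0, I_hi=50, C_lo=0.00, C_hi=284.59.
(50−0)/(284.59−0.00) × (51.26−0.00) + 0 = 50/284.59 × 51.26 + 0 ≈ 9.01 → 9.
Sub-indices: CO→2, O₃→182, SO₂→61, NO₂→9. Overall AQI = max = 182; dominant pollutant is O₃.

182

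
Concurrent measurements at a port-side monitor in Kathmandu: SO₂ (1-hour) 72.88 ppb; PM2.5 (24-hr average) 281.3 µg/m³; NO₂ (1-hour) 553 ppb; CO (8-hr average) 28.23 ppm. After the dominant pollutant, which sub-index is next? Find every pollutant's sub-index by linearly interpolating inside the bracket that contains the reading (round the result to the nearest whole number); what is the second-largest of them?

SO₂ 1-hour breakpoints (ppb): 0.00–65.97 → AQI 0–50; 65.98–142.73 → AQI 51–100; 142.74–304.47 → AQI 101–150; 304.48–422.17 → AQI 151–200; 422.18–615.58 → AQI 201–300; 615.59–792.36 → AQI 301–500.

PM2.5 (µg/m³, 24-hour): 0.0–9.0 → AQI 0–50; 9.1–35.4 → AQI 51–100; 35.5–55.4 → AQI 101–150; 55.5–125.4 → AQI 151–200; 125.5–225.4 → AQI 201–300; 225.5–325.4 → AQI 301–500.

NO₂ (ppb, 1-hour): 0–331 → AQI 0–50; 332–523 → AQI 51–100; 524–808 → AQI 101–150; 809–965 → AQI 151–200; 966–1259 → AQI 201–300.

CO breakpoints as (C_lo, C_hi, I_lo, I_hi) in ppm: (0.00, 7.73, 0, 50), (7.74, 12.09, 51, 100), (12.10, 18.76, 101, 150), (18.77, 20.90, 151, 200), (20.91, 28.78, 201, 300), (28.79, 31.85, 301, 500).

SO₂: 72.88 lies in 65.98–142.73, so I_lo=51, I_hi=100, C_lo=65.98, C_hi=142.73.
(100−51)/(142.73−65.98) × (72.88−65.98) + 51 = 49/76.75 × 6.90 + 51 ≈ 55.41 → 55.
PM2.5 281.3: bracket 225.5–325.4 → index 301–500; slope 199/99.9, offset 55.8.
AQI = 301 + 199/99.9·55.8 ≈ 412.15 ⇒ 412.
NO₂ 553: bracket 524–808 → index 101–150; slope 49/284, offset 29.
AQI = 101 + 49/284·29 ≈ 106.00 ⇒ 106.
CO: 28.23 lies in 20.91–28.78, so I_lo=201, I_hi=300, C_lo=20.91, C_hi=28.78.
(300−201)/(28.78−20.91) × (28.23−20.91) + 201 = 99/7.87 × 7.32 + 201 ≈ 293.08 → 293.
Sub-indices: SO₂→55, PM2.5→412, NO₂→106, CO→293. Ranked high→low: 412, 293, 106, 55. Second-highest sub-index = 293.

293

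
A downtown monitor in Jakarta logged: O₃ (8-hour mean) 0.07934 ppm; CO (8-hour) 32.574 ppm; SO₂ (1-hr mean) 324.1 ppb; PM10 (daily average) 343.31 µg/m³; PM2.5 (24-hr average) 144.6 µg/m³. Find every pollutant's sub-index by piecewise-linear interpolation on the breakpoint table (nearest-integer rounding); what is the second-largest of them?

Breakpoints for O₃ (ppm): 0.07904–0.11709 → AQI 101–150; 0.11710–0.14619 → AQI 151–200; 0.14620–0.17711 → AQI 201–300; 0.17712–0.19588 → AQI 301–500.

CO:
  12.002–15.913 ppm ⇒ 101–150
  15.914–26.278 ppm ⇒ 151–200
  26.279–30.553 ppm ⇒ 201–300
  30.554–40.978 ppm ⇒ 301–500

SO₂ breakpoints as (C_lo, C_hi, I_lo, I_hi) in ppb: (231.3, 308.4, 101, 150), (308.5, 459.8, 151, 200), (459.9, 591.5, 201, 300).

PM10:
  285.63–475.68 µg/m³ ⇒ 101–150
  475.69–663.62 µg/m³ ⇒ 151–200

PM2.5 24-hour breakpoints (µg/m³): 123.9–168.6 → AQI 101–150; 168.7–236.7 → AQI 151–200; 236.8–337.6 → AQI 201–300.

O₃: row 0.07904–0.11709 (AQI 101–150). (150−101)·(0.07934−0.07904)/(0.11709−0.07904) + 101 = 49·0.00030/0.03805 + 101 ≈ 101.39 → 101.
CO 32.574: bracket 30.554–40.978 → index 301–500; slope 199/10.424, offset 2.020.
AQI = 301 + 199/10.424·2.020 ≈ 339.56 ⇒ 340.
SO₂: 324.1 lies in 308.5–459.8, so I_lo=151, I_hi=200, C_lo=308.5, C_hi=459.8.
(200−151)/(459.8−308.5) × (324.1−308.5) + 151 = 49/151.3 × 15.6 + 151 ≈ 156.05 → 156.
PM10 343.31: bracket 285.63–475.68 → index 101–150; slope 49/190.05, offset 57.68.
AQI = 101 + 49/190.05·57.68 ≈ 115.87 ⇒ 116.
PM2.5 144.6: bracket 123.9–168.6 → index 101–150; slope 49/44.7, offset 20.7.
AQI = 101 + 49/44.7·20.7 ≈ 123.69 ⇒ 124.
Sub-indices: O₃→101, CO→340, SO₂→156, PM10→116, PM2.5→124. Ranked high→low: 340, 156, 124, 116, 101. Second-highest sub-index = 156.

156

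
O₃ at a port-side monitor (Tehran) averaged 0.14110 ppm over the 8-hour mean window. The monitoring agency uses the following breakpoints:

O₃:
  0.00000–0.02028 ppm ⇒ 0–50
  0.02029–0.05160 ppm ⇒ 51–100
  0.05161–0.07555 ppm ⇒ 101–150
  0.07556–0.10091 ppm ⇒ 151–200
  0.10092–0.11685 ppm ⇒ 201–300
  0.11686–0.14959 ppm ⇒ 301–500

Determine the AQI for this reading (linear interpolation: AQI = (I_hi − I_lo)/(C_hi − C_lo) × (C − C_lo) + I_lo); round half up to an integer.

O₃: 0.14110 lies in 0.11686–0.14959, so I_lo=301, I_hi=500, C_lo=0.11686, C_hi=0.14959.
(500−301)/(0.14959−0.11686) × (0.14110−0.11686) + 301 = 199/0.03273 × 0.02424 + 301 ≈ 448.38 → 448.

448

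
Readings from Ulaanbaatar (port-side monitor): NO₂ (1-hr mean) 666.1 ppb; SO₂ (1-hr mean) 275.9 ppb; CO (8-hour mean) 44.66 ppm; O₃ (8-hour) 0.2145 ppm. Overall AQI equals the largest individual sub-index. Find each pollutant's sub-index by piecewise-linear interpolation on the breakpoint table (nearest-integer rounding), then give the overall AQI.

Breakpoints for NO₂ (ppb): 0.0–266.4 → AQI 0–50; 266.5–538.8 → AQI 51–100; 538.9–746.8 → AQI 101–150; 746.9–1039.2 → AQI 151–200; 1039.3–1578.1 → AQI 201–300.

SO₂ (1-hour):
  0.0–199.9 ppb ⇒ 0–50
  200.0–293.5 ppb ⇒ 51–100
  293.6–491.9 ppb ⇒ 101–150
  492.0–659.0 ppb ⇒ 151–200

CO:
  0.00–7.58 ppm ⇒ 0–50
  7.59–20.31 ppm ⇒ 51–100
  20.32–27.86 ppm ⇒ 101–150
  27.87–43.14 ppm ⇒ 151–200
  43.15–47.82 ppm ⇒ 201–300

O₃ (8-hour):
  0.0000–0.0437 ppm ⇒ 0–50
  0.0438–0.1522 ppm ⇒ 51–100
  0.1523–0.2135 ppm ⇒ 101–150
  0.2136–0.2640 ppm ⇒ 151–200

NO₂: row 538.9–746.8 (AQI 101–150). (150−101)·(666.1−538.9)/(746.8−538.9) + 101 = 49·127.2/207.9 + 101 ≈ 130.98 → 131.
SO₂: 275.9 lies in 200.0–293.5, so I_lo=51, I_hi=100, C_lo=200.0, C_hi=293.5.
(100−51)/(293.5−200.0) × (275.9−200.0) + 51 = 49/93.5 × 75.9 + 51 ≈ 90.78 → 91.
CO: 44.66 lies in 43.15–47.82, so I_lo=201, I_hi=300, C_lo=43.15, C_hi=47.82.
(300−201)/(47.82−43.15) × (44.66−43.15) + 201 = 99/4.67 × 1.51 + 201 ≈ 233.01 → 233.
O₃: row 0.2136–0.2640 (AQI 151–200). (200−151)·(0.2145−0.2136)/(0.2640−0.2136) + 151 = 49·0.0009/0.0504 + 151 ≈ 151.88 → 152.
Sub-indices: NO₂→131, SO₂→91, CO→233, O₃→152. Overall AQI = max = 233; dominant pollutant is CO.
AQI 233: Very Unhealthy.

233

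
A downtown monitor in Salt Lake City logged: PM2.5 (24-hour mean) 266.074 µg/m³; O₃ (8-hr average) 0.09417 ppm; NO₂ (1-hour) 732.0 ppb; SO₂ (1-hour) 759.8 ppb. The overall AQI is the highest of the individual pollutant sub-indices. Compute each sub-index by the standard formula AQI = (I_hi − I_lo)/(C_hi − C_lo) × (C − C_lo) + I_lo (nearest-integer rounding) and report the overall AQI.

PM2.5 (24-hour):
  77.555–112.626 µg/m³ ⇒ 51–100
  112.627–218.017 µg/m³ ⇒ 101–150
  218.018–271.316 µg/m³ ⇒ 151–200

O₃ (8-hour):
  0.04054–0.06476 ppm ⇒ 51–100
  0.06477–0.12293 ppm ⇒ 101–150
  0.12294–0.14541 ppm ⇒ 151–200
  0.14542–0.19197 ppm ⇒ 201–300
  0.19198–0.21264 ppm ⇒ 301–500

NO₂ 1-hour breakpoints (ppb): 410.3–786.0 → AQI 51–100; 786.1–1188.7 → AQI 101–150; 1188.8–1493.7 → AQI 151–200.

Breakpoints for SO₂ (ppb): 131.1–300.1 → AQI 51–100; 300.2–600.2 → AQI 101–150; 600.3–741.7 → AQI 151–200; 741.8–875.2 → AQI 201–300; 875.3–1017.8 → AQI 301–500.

PM2.5: 266.074 lies in 218.018–271.316, so I_lo=151, I_hi=200, C_lo=218.018, C_hi=271.316.
(200−151)/(271.316−218.018) × (266.074−218.018) + 151 = 49/53.298 × 48.056 + 151 ≈ 195.18 → 195.
O₃: 0.09417 ∈ [0.06477, 0.12293] ↔ index [101, 150].
101 + (0.09417−0.06477)·(150−101)/(0.12293−0.06477) = 101 + 0.02940·49/0.05816 ≈ 125.77, so AQI = 126.
NO₂: row 410.3–786.0 (AQI 51–100). (100−51)·(732.0−410.3)/(786.0−410.3) + 51 = 49·321.7/375.7 + 51 ≈ 92.96 → 93.
SO₂: 759.8 ∈ [741.8, 875.2] ↔ index [201, 300].
201 + (759.8−741.8)·(300−201)/(875.2−741.8) = 201 + 18.0·99/133.4 ≈ 214.36, so AQI = 214.
Sub-indices: PM2.5→195, O₃→126, NO₂→93, SO₂→214. Overall AQI = max = 214; dominant pollutant is SO₂.

214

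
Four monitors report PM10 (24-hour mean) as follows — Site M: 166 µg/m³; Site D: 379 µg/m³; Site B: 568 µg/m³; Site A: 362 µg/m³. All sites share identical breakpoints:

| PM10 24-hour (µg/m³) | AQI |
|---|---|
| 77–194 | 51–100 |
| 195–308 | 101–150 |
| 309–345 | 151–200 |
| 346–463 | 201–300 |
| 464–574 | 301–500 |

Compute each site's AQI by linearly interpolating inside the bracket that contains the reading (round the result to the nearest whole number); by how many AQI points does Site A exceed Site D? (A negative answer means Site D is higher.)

-14

Site M: 166 ∈ [77, 194] ↔ index [51, 100].
51 + (166−77)·(100−51)/(194−77) = 51 + 89·49/117 ≈ 88.27, so AQI = 88.
Site D: 379 lies in 346–463, so I_lo=201, I_hi=300, C_lo=346, C_hi=463.
(300−201)/(463−346) × (379−346) + 201 = 99/117 × 33 + 201 ≈ 228.92 → 229.
Site B: 568 ∈ [464, 574] ↔ index [301, 500].
301 + (568−464)·(500−301)/(574−464) = 301 + 104·199/110 ≈ 489.15, so AQI = 489.
Site A: 362 ∈ [346, 463] ↔ index [201, 300].
201 + (362−346)·(300−201)/(463−346) = 201 + 16·99/117 ≈ 214.54, so AQI = 215.
AQIs: Site M=88, Site D=229, Site B=489, Site A=215. Site A (215) − Site D (229) = -14.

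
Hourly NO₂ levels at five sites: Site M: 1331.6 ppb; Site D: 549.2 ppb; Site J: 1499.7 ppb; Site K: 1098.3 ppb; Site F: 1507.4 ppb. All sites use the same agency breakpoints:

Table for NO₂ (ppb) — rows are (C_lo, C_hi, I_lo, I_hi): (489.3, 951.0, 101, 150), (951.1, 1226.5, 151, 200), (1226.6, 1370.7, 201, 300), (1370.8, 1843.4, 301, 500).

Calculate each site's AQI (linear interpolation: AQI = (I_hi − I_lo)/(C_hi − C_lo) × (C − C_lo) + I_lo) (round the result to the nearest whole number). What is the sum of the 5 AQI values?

Site M 1331.6: bracket 1226.6–1370.7 → index 201–300; slope 99/144.1, offset 105.0.
AQI = 201 + 99/144.1·105.0 ≈ 273.14 ⇒ 273.
Site D 549.2: bracket 489.3–951.0 → index 101–150; slope 49/461.7, offset 59.9.
AQI = 101 + 49/461.7·59.9 ≈ 107.36 ⇒ 107.
Site J: 1499.7 lies in 1370.8–1843.4, so I_lo=301, I_hi=500, C_lo=1370.8, C_hi=1843.4.
(500−301)/(1843.4−1370.8) × (1499.7−1370.8) + 301 = 199/472.6 × 128.9 + 301 ≈ 355.28 → 355.
Site K: 1098.3 ∈ [951.1, 1226.5] ↔ index [151, 200].
151 + (1098.3−951.1)·(200−151)/(1226.5−951.1) = 151 + 147.2·49/275.4 ≈ 177.19, so AQI = 177.
Site F: 1507.4 lies in 1370.8–1843.4, so I_lo=301, I_hi=500, C_lo=1370.8, C_hi=1843.4.
(500−301)/(1843.4−1370.8) × (1507.4−1370.8) + 301 = 199/472.6 × 136.6 + 301 ≈ 358.52 → 359.
AQIs: Site M=273, Site D=107, Site J=355, Site K=177, Site F=359. Sum = 273 + 107 + 355 + 177 + 359 = 1271.

1271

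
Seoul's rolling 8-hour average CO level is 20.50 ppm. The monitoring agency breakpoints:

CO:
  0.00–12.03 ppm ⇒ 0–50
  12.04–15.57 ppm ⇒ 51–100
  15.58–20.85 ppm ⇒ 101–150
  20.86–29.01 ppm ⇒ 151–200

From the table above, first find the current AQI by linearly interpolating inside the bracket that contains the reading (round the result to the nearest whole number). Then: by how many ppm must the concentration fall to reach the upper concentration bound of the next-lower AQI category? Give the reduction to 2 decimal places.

CO: row 15.58–20.85 (AQI 101–150). (150−101)·(20.50−15.58)/(20.85−15.58) + 101 = 49·4.92/5.27 + 101 ≈ 146.75 → 147.
Current AQI 147 is in the Unhealthy for Sensitive Groups range (101–150). The next-lower category tops out at AQI 100, whose upper concentration bound is 15.57 ppm.
Reduction needed = 20.50 − 15.57 = 4.93 ppm.

4.93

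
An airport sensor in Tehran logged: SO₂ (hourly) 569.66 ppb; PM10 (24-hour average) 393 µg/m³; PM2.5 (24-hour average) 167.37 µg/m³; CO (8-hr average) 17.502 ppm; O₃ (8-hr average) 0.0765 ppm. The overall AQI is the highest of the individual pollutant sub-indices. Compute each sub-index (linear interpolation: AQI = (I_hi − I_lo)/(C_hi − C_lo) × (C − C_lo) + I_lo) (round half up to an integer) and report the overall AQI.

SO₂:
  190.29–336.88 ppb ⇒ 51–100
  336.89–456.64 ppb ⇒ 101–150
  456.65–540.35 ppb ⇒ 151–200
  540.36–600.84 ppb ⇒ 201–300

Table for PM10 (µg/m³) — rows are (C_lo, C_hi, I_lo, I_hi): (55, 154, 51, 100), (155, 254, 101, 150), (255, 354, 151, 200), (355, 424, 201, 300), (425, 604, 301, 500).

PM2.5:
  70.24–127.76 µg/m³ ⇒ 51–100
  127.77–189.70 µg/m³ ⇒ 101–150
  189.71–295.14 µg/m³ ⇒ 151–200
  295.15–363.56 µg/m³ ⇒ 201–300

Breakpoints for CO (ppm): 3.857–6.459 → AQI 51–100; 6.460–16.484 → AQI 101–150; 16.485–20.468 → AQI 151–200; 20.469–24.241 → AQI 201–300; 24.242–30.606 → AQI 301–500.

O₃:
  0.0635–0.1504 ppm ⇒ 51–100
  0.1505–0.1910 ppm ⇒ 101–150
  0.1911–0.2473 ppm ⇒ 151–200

256

SO₂ 569.66: bracket 540.36–600.84 → index 201–300; slope 99/60.48, offset 29.30.
AQI = 201 + 99/60.48·29.30 ≈ 248.96 ⇒ 249.
PM10: 393 lies in 355–424, so I_lo=201, I_hi=300, C_lo=355, C_hi=424.
(300−201)/(424−355) × (393−355) + 201 = 99/69 × 38 + 201 ≈ 255.52 → 256.
PM2.5: 167.37 lies in 127.77–189.70, so I_lo=101, I_hi=150, C_lo=127.77, C_hi=189.70.
(150−101)/(189.70−127.77) × (167.37−127.77) + 101 = 49/61.93 × 39.60 + 101 ≈ 132.33 → 132.
CO: row 16.485–20.468 (AQI 151–200). (200−151)·(17.502−16.485)/(20.468−16.485) + 151 = 49·1.017/3.983 + 151 ≈ 163.51 → 164.
O₃ 0.0765: bracket 0.0635–0.1504 → index 51–100; slope 49/0.0869, offset 0.0130.
AQI = 51 + 49/0.0869·0.0130 ≈ 58.33 ⇒ 58.
Sub-indices: SO₂→249, PM10→256, PM2.5→132, CO→164, O₃→58. Overall AQI = max = 256; dominant pollutant is PM10.
AQI 256: Very Unhealthy.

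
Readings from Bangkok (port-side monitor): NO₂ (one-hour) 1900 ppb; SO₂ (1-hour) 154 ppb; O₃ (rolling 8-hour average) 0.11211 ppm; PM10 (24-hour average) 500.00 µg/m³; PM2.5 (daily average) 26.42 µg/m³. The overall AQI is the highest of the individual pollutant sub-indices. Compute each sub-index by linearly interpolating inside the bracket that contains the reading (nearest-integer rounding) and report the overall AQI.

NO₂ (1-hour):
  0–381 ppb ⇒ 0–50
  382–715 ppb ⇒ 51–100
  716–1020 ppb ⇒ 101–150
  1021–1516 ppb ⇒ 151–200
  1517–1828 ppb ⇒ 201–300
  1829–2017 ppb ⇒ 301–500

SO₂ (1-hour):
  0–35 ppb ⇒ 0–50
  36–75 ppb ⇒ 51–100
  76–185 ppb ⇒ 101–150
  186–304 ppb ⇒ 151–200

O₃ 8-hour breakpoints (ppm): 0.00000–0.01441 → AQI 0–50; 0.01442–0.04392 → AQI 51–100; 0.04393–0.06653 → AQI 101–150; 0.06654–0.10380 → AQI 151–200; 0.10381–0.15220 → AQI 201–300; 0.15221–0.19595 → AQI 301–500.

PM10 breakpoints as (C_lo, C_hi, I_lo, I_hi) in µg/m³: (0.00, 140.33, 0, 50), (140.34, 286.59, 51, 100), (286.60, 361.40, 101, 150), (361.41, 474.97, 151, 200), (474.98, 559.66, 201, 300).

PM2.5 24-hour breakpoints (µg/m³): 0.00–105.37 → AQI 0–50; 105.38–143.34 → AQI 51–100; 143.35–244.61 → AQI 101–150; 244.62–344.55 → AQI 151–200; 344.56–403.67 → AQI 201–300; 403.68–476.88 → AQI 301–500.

376

NO₂ 1900: bracket 1829–2017 → index 301–500; slope 199/188, offset 71.
AQI = 301 + 199/188·71 ≈ 376.15 ⇒ 376.
SO₂: 154 lies in 76–185, so I_lo=101, I_hi=150, C_lo=76, C_hi=185.
(150−101)/(185−76) × (154−76) + 101 = 49/109 × 78 + 101 ≈ 136.06 → 136.
O₃ 0.11211: bracket 0.10381–0.15220 → index 201–300; slope 99/0.04839, offset 0.00830.
AQI = 201 + 99/0.04839·0.00830 ≈ 217.98 ⇒ 218.
PM10: 500.00 lies in 474.98–559.66, so I_lo=201, I_hi=300, C_lo=474.98, C_hi=559.66.
(300−201)/(559.66−474.98) × (500.00−474.98) + 201 = 99/84.68 × 25.02 + 201 ≈ 230.25 → 230.
PM2.5: 26.42 lies in 0.00–105.37, so I_lo=0, I_hi=50, C_lo=0.00, C_hi=105.37.
(50−0)/(105.37−0.00) × (26.42−0.00) + 0 = 50/105.37 × 26.42 + 0 ≈ 12.54 → 13.
Sub-indices: NO₂→376, SO₂→136, O₃→218, PM10→230, PM2.5→13. Overall AQI = max = 376; dominant pollutant is NO₂.
AQI 376: Hazardous.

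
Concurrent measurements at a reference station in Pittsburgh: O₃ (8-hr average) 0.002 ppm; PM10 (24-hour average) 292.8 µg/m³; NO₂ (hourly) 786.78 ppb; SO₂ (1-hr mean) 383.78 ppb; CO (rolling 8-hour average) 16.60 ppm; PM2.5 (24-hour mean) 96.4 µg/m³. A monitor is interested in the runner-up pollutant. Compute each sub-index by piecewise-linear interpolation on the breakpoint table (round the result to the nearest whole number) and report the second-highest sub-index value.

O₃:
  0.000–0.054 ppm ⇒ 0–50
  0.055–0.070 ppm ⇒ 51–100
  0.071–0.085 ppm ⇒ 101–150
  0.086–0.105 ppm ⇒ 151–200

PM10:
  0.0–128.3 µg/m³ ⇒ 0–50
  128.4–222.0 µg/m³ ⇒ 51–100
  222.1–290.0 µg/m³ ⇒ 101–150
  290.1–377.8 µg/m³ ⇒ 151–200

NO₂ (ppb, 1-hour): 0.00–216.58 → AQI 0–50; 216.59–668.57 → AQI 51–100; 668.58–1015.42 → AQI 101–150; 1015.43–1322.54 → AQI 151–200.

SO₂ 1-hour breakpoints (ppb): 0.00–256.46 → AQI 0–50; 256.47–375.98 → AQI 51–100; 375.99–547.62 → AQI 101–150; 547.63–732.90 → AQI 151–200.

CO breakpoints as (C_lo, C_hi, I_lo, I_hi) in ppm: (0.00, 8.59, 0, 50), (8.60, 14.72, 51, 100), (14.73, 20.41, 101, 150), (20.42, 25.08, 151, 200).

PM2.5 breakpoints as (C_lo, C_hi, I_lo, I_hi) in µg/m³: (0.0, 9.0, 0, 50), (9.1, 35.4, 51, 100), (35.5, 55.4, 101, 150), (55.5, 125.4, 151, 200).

153

O₃: 0.002 ∈ [0.000, 0.054] ↔ index [0, 50].
0 + (0.002−0.000)·(50−0)/(0.054−0.000) = 0 + 0.002·50/0.054 ≈ 1.85, so AQI = 2.
PM10: 292.8 ∈ [290.1, 377.8] ↔ index [151, 200].
151 + (292.8−290.1)·(200−151)/(377.8−290.1) = 151 + 2.7·49/87.7 ≈ 152.51, so AQI = 153.
NO₂: 786.78 lies in 668.58–1015.42, so I_lo=101, I_hi=150, C_lo=668.58, C_hi=1015.42.
(150−101)/(1015.42−668.58) × (786.78−668.58) + 101 = 49/346.84 × 118.20 + 101 ≈ 117.70 → 118.
SO₂: 383.78 ∈ [375.99, 547.62] ↔ index [101, 150].
101 + (383.78−375.99)·(150−101)/(547.62−375.99) = 101 + 7.79·49/171.63 ≈ 103.22, so AQI = 103.
CO: 16.60 ∈ [14.73, 20.41] ↔ index [101, 150].
101 + (16.60−14.73)·(150−101)/(20.41−14.73) = 101 + 1.87·49/5.68 ≈ 117.13, so AQI = 117.
PM2.5: 96.4 ∈ [55.5, 125.4] ↔ index [151, 200].
151 + (96.4−55.5)·(200−151)/(125.4−55.5) = 151 + 40.9·49/69.9 ≈ 179.67, so AQI = 180.
Sub-indices: O₃→2, PM10→153, NO₂→118, SO₂→103, CO→117, PM2.5→180. Ranked high→low: 180, 153, 118, 117, 103, 2. Second-highest sub-index = 153.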